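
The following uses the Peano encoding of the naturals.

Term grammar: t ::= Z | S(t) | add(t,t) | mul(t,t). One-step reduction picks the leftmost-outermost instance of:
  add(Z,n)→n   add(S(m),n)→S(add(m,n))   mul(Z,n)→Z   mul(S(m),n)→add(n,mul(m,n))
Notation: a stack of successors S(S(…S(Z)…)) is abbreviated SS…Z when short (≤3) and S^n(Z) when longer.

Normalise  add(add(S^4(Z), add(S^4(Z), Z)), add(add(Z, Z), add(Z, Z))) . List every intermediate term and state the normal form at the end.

  start: add(add(S^4(Z), add(S^4(Z), Z)), add(add(Z, Z), add(Z, Z)))
  →1  add(S(add(SSSZ, add(S^4(Z), Z))), add(add(Z, Z), add(Z, Z)))
  →2  S(add(add(SSSZ, add(S^4(Z), Z)), add(add(Z, Z), add(Z, Z))))
  →3  S(add(S(add(SSZ, add(S^4(Z), Z))), add(add(Z, Z), add(Z, Z))))
  →4  S(S(add(add(SSZ, add(S^4(Z), Z)), add(add(Z, Z), add(Z, Z)))))
  →5  S(S(add(S(add(SZ, add(S^4(Z), Z))), add(add(Z, Z), add(Z, Z)))))
  →6  S(S(S(add(add(SZ, add(S^4(Z), Z)), add(add(Z, Z), add(Z, Z))))))
  →7  S(S(S(add(S(add(Z, add(S^4(Z), Z))), add(add(Z, Z), add(Z, Z))))))
  →8  S(S(S(S(add(add(Z, add(S^4(Z), Z)), add(add(Z, Z), add(Z, Z)))))))
  →9  S(S(S(S(add(add(S^4(Z), Z), add(add(Z, Z), add(Z, Z)))))))
  →10  S(S(S(S(add(S(add(SSSZ, Z)), add(add(Z, Z), add(Z, Z)))))))
  →11  S(S(S(S(S(add(add(SSSZ, Z), add(add(Z, Z), add(Z, Z))))))))
  →12  S(S(S(S(S(add(S(add(SSZ, Z)), add(add(Z, Z), add(Z, Z))))))))
  →13  S(S(S(S(S(S(add(add(SSZ, Z), add(add(Z, Z), add(Z, Z)))))))))
  →14  S(S(S(S(S(S(add(S(add(SZ, Z)), add(add(Z, Z), add(Z, Z)))))))))
  →15  S(S(S(S(S(S(S(add(add(SZ, Z), add(add(Z, Z), add(Z, Z))))))))))
  →16  S(S(S(S(S(S(S(add(S(add(Z, Z)), add(add(Z, Z), add(Z, Z))))))))))
  →17  S(S(S(S(S(S(S(S(add(add(Z, Z), add(add(Z, Z), add(Z, Z)))))))))))
  →18  S(S(S(S(S(S(S(S(add(Z, add(add(Z, Z), add(Z, Z)))))))))))
  →19  S(S(S(S(S(S(S(S(add(add(Z, Z), add(Z, Z))))))))))
  →20  S(S(S(S(S(S(S(S(add(Z, add(Z, Z))))))))))
  →21  S(S(S(S(S(S(S(S(add(Z, Z)))))))))
  →22  S^8(Z)

Answer: normal form = S^8(Z)  (in 22 steps)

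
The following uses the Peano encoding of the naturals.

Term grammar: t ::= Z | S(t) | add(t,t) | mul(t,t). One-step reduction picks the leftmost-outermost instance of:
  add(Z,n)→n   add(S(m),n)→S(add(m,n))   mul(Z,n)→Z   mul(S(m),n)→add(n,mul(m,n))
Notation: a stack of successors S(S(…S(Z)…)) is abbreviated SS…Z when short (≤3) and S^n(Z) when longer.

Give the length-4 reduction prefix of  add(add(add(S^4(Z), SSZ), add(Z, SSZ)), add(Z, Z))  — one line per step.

Answer: after 4 steps: S(add(add(S(add(SSZ, SSZ)), add(Z, SSZ)), add(Z, Z)))

Working:
  start: add(add(add(S^4(Z), SSZ), add(Z, SSZ)), add(Z, Z))
  →1  add(add(S(add(SSSZ, SSZ)), add(Z, SSZ)), add(Z, Z))
  →2  add(S(add(add(SSSZ, SSZ), add(Z, SSZ))), add(Z, Z))
  →3  S(add(add(add(SSSZ, SSZ), add(Z, SSZ)), add(Z, Z)))
  →4  S(add(add(S(add(SSZ, SSZ)), add(Z, SSZ)), add(Z, Z)))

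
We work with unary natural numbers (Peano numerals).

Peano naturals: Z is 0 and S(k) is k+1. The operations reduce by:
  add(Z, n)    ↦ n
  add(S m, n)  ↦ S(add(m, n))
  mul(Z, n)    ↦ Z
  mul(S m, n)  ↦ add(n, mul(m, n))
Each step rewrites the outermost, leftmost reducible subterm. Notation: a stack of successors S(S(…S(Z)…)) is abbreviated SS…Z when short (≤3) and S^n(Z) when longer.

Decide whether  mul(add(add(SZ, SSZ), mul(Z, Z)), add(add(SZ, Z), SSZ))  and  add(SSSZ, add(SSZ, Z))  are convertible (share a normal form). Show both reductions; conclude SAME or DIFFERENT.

Term A:
  start: mul(add(add(SZ, SSZ), mul(Z, Z)), add(add(SZ, Z), SSZ))
  [1] mul(add(S(add(Z, SSZ)), mul(Z, Z)), add(add(SZ, Z), SSZ))
  [2] mul(S(add(add(Z, SSZ), mul(Z, Z))), add(add(SZ, Z), SSZ))
  [3] add(add(add(SZ, Z), SSZ), mul(add(add(Z, SSZ), mul(Z, Z)), add(add(SZ, Z), SSZ)))
  [4] add(add(S(add(Z, Z)), SSZ), mul(add(add(Z, SSZ), mul(Z, Z)), add(add(SZ, Z), SSZ)))
  [5] add(S(add(add(Z, Z), SSZ)), mul(add(add(Z, SSZ), mul(Z, Z)), add(add(SZ, Z), SSZ)))
  [6] S(add(add(add(Z, Z), SSZ), mul(add(add(Z, SSZ), mul(Z, Z)), add(add(SZ, Z), SSZ))))
  [7] S(add(add(Z, SSZ), mul(add(add(Z, SSZ), mul(Z, Z)), add(add(SZ, Z), SSZ))))
  [8] S(add(SSZ, mul(add(add(Z, SSZ), mul(Z, Z)), add(add(SZ, Z), SSZ))))
  [9] S(S(add(SZ, mul(add(add(Z, SSZ), mul(Z, Z)), add(add(SZ, Z), SSZ)))))
  [10] S(S(S(add(Z, mul(add(add(Z, SSZ), mul(Z, Z)), add(add(SZ, Z), SSZ))))))
  [11] S(S(S(mul(add(add(Z, SSZ), mul(Z, Z)), add(add(SZ, Z), SSZ)))))
  [12] S(S(S(mul(add(SSZ, mul(Z, Z)), add(add(SZ, Z), SSZ)))))
  [13] S(S(S(mul(S(add(SZ, mul(Z, Z))), add(add(SZ, Z), SSZ)))))
  [14] S(S(S(add(add(add(SZ, Z), SSZ), mul(add(SZ, mul(Z, Z)), add(add(SZ, Z), SSZ))))))
  [15] S(S(S(add(add(S(add(Z, Z)), SSZ), mul(add(SZ, mul(Z, Z)), add(add(SZ, Z), SSZ))))))
  [16] S(S(S(add(S(add(add(Z, Z), SSZ)), mul(add(SZ, mul(Z, Z)), add(add(SZ, Z), SSZ))))))
  [17] S(S(S(S(add(add(add(Z, Z), SSZ), mul(add(SZ, mul(Z, Z)), add(add(SZ, Z), SSZ)))))))
  [18] S(S(S(S(add(add(Z, SSZ), mul(add(SZ, mul(Z, Z)), add(add(SZ, Z), SSZ)))))))
  [19] S(S(S(S(add(SSZ, mul(add(SZ, mul(Z, Z)), add(add(SZ, Z), SSZ)))))))
  [20] S(S(S(S(S(add(SZ, mul(add(SZ, mul(Z, Z)), add(add(SZ, Z), SSZ))))))))
  [21] S(S(S(S(S(S(add(Z, mul(add(SZ, mul(Z, Z)), add(add(SZ, Z), SSZ)))))))))
  [22] S(S(S(S(S(S(mul(add(SZ, mul(Z, Z)), add(add(SZ, Z), SSZ))))))))
  [23] S(S(S(S(S(S(mul(S(add(Z, mul(Z, Z))), add(add(SZ, Z), SSZ))))))))
  [24] S(S(S(S(S(S(add(add(add(SZ, Z), SSZ), mul(add(Z, mul(Z, Z)), add(add(SZ, Z), SSZ)))))))))
  [25] S(S(S(S(S(S(add(add(S(add(Z, Z)), SSZ), mul(add(Z, mul(Z, Z)), add(add(SZ, Z), SSZ)))))))))
  [26] S(S(S(S(S(S(add(S(add(add(Z, Z), SSZ)), mul(add(Z, mul(Z, Z)), add(add(SZ, Z), SSZ)))))))))
  [27] S(S(S(S(S(S(S(add(add(add(Z, Z), SSZ), mul(add(Z, mul(Z, Z)), add(add(SZ, Z), SSZ))))))))))
  [28] S(S(S(S(S(S(S(add(add(Z, SSZ), mul(add(Z, mul(Z, Z)), add(add(SZ, Z), SSZ))))))))))
  [29] S(S(S(S(S(S(S(add(SSZ, mul(add(Z, mul(Z, Z)), add(add(SZ, Z), SSZ))))))))))
  [30] S(S(S(S(S(S(S(S(add(SZ, mul(add(Z, mul(Z, Z)), add(add(SZ, Z), SSZ)))))))))))
  [31] S(S(S(S(S(S(S(S(S(add(Z, mul(add(Z, mul(Z, Z)), add(add(SZ, Z), SSZ))))))))))))
  [32] S(S(S(S(S(S(S(S(S(mul(add(Z, mul(Z, Z)), add(add(SZ, Z), SSZ)))))))))))
  [33] S(S(S(S(S(S(S(S(S(mul(mul(Z, Z), add(add(SZ, Z), SSZ)))))))))))
  [34] S(S(S(S(S(S(S(S(S(mul(Z, add(add(SZ, Z), SSZ)))))))))))
  [35] S^9(Z)

Term B:
  start: add(SSSZ, add(SSZ, Z))
  [1] S(add(SSZ, add(SSZ, Z)))
  [2] S(S(add(SZ, add(SSZ, Z))))
  [3] S(S(S(add(Z, add(SSZ, Z)))))
  [4] S(S(S(add(SSZ, Z))))
  [5] S(S(S(S(add(SZ, Z)))))
  [6] S(S(S(S(S(add(Z, Z))))))
  [7] S^5(Z)

Answer: DIFFERENT — A ⇓ S^9(Z), B ⇓ S^5(Z)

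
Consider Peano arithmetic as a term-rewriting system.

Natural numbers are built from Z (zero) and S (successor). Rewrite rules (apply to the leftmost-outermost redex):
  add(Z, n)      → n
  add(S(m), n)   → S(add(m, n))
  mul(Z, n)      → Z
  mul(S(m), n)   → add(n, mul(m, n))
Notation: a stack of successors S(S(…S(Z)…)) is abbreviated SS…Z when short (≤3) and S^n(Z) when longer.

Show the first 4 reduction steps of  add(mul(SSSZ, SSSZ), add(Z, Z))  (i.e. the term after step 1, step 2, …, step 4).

  start: add(mul(SSSZ, SSSZ), add(Z, Z))
  step 1: add(add(SSSZ, mul(SSZ, SSSZ)), add(Z, Z))
  step 2: add(S(add(SSZ, mul(SSZ, SSSZ))), add(Z, Z))
  step 3: S(add(add(SSZ, mul(SSZ, SSSZ)), add(Z, Z)))
  step 4: S(add(S(add(SZ, mul(SSZ, SSSZ))), add(Z, Z)))

Answer: after 4 steps: S(add(S(add(SZ, mul(SSZ, SSSZ))), add(Z, Z)))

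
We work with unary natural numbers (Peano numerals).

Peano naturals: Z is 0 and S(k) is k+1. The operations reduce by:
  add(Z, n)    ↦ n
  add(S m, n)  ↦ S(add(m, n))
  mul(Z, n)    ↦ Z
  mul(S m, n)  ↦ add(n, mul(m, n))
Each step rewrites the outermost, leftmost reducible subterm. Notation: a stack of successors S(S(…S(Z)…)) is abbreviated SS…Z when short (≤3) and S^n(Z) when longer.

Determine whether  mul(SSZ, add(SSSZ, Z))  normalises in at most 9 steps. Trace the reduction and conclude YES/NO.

  start: mul(SSZ, add(SSSZ, Z))
  →1  add(add(SSSZ, Z), mul(SZ, add(SSSZ, Z)))
  →2  add(S(add(SSZ, Z)), mul(SZ, add(SSSZ, Z)))
  →3  S(add(add(SSZ, Z), mul(SZ, add(SSSZ, Z))))
  →4  S(add(S(add(SZ, Z)), mul(SZ, add(SSSZ, Z))))
  →5  S(S(add(add(SZ, Z), mul(SZ, add(SSSZ, Z)))))
  →6  S(S(add(S(add(Z, Z)), mul(SZ, add(SSSZ, Z)))))
  →7  S(S(S(add(add(Z, Z), mul(SZ, add(SSSZ, Z))))))
  →8  S(S(S(add(Z, mul(SZ, add(SSSZ, Z))))))
  →9  S(S(S(mul(SZ, add(SSSZ, Z)))))

Answer: NO — after 9 steps the term is S(S(S(mul(SZ, add(SSSZ, Z))))), not yet normal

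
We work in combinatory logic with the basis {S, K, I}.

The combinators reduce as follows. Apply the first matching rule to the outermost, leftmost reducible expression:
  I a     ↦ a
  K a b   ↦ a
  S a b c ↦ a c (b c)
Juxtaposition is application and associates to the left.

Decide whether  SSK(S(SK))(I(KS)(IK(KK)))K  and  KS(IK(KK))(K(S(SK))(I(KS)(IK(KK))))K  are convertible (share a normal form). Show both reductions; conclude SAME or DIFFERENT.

Answer: SAME — A ⇓ S(S(SK))K, B ⇓ S(S(SK))K

Working:
Term A:
  start: SSK(S(SK))(I(KS)(IK(KK)))K
  step 1: S(S(SK))(K(S(SK)))(I(KS)(IK(KK)))K
  step 2: S(SK)(I(KS)(IK(KK)))(K(S(SK))(I(KS)(IK(KK))))K
  step 3: SK(K(S(SK))(I(KS)(IK(KK))))(I(KS)(IK(KK))(K(S(SK))(I(KS)(IK(KK)))))K
  step 4: K(I(KS)(IK(KK))(K(S(SK))(I(KS)(IK(KK)))))(K(S(SK))(I(KS)(IK(KK)))(I(KS)(IK(KK))(K(S(SK))(I(KS)(IK(KK))))))K
  step 5: I(KS)(IK(KK))(K(S(SK))(I(KS)(IK(KK))))K
  step 6: KS(IK(KK))(K(S(SK))(I(KS)(IK(KK))))K
  step 7: S(K(S(SK))(I(KS)(IK(KK))))K
  step 8: S(S(SK))K

Term B:
  start: KS(IK(KK))(K(S(SK))(I(KS)(IK(KK))))K
  step 1: S(K(S(SK))(I(KS)(IK(KK))))K
  step 2: S(S(SK))K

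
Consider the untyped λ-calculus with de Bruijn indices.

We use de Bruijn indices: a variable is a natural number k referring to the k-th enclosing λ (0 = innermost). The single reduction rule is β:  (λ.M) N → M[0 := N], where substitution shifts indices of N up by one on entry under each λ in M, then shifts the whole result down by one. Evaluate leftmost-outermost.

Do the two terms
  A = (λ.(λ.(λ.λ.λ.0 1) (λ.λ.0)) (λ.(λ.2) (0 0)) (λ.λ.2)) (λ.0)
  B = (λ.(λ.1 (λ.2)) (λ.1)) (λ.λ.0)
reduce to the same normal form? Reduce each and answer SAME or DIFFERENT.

Answer: DIFFERENT — A ⇓ λ.0 (λ.λ.λ.0), B ⇓ λ.0

Working:
Term A:
  start: (λ.(λ.(λ.λ.λ.0 1) (λ.λ.0)) (λ.(λ.2) (0 0)) (λ.λ.2)) (λ.0)
  step 1: (λ.(λ.λ.λ.0 1) (λ.λ.0)) (λ.(λ.λ.0) (0 0)) (λ.λ.λ.0)
  step 2: (λ.λ.λ.0 1) (λ.λ.0) (λ.λ.λ.0)
  step 3: (λ.λ.0 1) (λ.λ.λ.0)
  step 4: λ.0 (λ.λ.λ.0)

Term B:
  start: (λ.(λ.1 (λ.2)) (λ.1)) (λ.λ.0)
  step 1: (λ.(λ.λ.0) (λ.λ.λ.0)) (λ.λ.λ.0)
  step 2: (λ.λ.0) (λ.λ.λ.0)
  step 3: λ.0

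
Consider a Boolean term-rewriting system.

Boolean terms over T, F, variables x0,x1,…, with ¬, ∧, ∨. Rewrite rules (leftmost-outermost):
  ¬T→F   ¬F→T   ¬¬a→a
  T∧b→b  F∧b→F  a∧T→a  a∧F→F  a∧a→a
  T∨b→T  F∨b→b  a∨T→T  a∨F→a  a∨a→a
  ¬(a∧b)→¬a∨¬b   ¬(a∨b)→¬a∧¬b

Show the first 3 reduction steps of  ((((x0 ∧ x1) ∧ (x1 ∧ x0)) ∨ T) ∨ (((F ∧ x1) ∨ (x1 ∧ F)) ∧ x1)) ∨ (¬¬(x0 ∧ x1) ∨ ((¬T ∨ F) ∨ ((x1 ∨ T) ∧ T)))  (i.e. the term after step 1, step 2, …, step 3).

  start: ((((x0 ∧ x1) ∧ (x1 ∧ x0)) ∨ T) ∨ (((F ∧ x1) ∨ (x1 ∧ F)) ∧ x1)) ∨ (¬¬(x0 ∧ x1) ∨ ((¬T ∨ F) ∨ ((x1 ∨ T) ∧ T)))
  step 1: (T ∨ (((F ∧ x1) ∨ (x1 ∧ F)) ∧ x1)) ∨ (¬¬(x0 ∧ x1) ∨ ((¬T ∨ F) ∨ ((x1 ∨ T) ∧ T)))
  step 2: T ∨ (¬¬(x0 ∧ x1) ∨ ((¬T ∨ F) ∨ ((x1 ∨ T) ∧ T)))
  step 3: T

Answer: after 3 steps: T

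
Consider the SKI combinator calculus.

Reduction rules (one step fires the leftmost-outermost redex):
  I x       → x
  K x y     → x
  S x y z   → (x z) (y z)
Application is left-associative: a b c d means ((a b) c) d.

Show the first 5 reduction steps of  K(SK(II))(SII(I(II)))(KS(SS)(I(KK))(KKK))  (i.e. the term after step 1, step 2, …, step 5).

Answer: after 5 steps: S(KK)(KKK)

Reduction:
  start: K(SK(II))(SII(I(II)))(KS(SS)(I(KK))(KKK))
  →1  SK(II)(KS(SS)(I(KK))(KKK))
  →2  K(KS(SS)(I(KK))(KKK))(II(KS(SS)(I(KK))(KKK)))
  →3  KS(SS)(I(KK))(KKK)
  →4  S(I(KK))(KKK)
  →5  S(KK)(KKK)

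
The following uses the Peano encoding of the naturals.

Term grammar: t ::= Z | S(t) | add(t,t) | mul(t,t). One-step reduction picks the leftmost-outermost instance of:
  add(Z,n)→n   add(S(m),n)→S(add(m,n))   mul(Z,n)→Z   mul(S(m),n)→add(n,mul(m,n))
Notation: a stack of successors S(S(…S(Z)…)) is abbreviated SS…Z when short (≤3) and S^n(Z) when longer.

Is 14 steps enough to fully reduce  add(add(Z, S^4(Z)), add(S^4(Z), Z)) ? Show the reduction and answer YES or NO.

Answer: YES — reaches normal form S^8(Z) in 11 ≤ 14 steps

Working:
  start: add(add(Z, S^4(Z)), add(S^4(Z), Z))
  [1] add(S^4(Z), add(S^4(Z), Z))
  [2] S(add(SSSZ, add(S^4(Z), Z)))
  [3] S(S(add(SSZ, add(S^4(Z), Z))))
  [4] S(S(S(add(SZ, add(S^4(Z), Z)))))
  [5] S(S(S(S(add(Z, add(S^4(Z), Z))))))
  [6] S(S(S(S(add(S^4(Z), Z)))))
  [7] S(S(S(S(S(add(SSSZ, Z))))))
  [8] S(S(S(S(S(S(add(SSZ, Z)))))))
  [9] S(S(S(S(S(S(S(add(SZ, Z))))))))
  [10] S(S(S(S(S(S(S(S(add(Z, Z)))))))))
  [11] S^8(Z)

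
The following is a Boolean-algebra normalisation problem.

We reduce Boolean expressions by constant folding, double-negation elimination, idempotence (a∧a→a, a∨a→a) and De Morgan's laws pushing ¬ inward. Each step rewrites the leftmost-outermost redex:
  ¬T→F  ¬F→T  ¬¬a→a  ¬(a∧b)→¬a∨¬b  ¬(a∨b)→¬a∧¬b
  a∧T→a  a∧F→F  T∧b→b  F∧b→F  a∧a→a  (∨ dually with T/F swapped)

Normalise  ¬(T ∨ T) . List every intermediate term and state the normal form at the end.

  start: ¬(T ∨ T)
  →1  ¬T ∧ ¬T
  →2  ¬T
  →3  F

Answer: normal form = F  (in 3 steps)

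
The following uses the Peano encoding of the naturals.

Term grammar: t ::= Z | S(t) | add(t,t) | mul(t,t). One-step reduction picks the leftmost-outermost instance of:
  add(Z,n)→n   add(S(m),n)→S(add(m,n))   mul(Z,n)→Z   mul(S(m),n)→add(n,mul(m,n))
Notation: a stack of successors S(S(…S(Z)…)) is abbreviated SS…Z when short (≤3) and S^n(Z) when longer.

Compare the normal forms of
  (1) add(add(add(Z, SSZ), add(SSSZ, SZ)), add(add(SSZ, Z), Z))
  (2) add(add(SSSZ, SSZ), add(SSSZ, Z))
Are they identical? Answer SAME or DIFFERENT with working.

Term A:
  start: add(add(add(Z, SSZ), add(SSSZ, SZ)), add(add(SSZ, Z), Z))
  [1] add(add(SSZ, add(SSSZ, SZ)), add(add(SSZ, Z), Z))
  [2] add(S(add(SZ, add(SSSZ, SZ))), add(add(SSZ, Z), Z))
  [3] S(add(add(SZ, add(SSSZ, SZ)), add(add(SSZ, Z), Z)))
  [4] S(add(S(add(Z, add(SSSZ, SZ))), add(add(SSZ, Z), Z)))
  [5] S(S(add(add(Z, add(SSSZ, SZ)), add(add(SSZ, Z), Z))))
  [6] S(S(add(add(SSSZ, SZ), add(add(SSZ, Z), Z))))
  [7] S(S(add(S(add(SSZ, SZ)), add(add(SSZ, Z), Z))))
  [8] S(S(S(add(add(SSZ, SZ), add(add(SSZ, Z), Z)))))
  [9] S(S(S(add(S(add(SZ, SZ)), add(add(SSZ, Z), Z)))))
  [10] S(S(S(S(add(add(SZ, SZ), add(add(SSZ, Z), Z))))))
  [11] S(S(S(S(add(S(add(Z, SZ)), add(add(SSZ, Z), Z))))))
  [12] S(S(S(S(S(add(add(Z, SZ), add(add(SSZ, Z), Z)))))))
  [13] S(S(S(S(S(add(SZ, add(add(SSZ, Z), Z)))))))
  [14] S(S(S(S(S(S(add(Z, add(add(SSZ, Z), Z))))))))
  [15] S(S(S(S(S(S(add(add(SSZ, Z), Z)))))))
  [16] S(S(S(S(S(S(add(S(add(SZ, Z)), Z)))))))
  [17] S(S(S(S(S(S(S(add(add(SZ, Z), Z))))))))
  [18] S(S(S(S(S(S(S(add(S(add(Z, Z)), Z))))))))
  [19] S(S(S(S(S(S(S(S(add(add(Z, Z), Z)))))))))
  [20] S(S(S(S(S(S(S(S(add(Z, Z)))))))))
  [21] S^8(Z)

Term B:
  start: add(add(SSSZ, SSZ), add(SSSZ, Z))
  [1] add(S(add(SSZ, SSZ)), add(SSSZ, Z))
  [2] S(add(add(SSZ, SSZ), add(SSSZ, Z)))
  [3] S(add(S(add(SZ, SSZ)), add(SSSZ, Z)))
  [4] S(S(add(add(SZ, SSZ), add(SSSZ, Z))))
  [5] S(S(add(S(add(Z, SSZ)), add(SSSZ, Z))))
  [6] S(S(S(add(add(Z, SSZ), add(SSSZ, Z)))))
  [7] S(S(S(add(SSZ, add(SSSZ, Z)))))
  [8] S(S(S(S(add(SZ, add(SSSZ, Z))))))
  [9] S(S(S(S(S(add(Z, add(SSSZ, Z)))))))
  [10] S(S(S(S(S(add(SSSZ, Z))))))
  [11] S(S(S(S(S(S(add(SSZ, Z)))))))
  [12] S(S(S(S(S(S(S(add(SZ, Z))))))))
  [13] S(S(S(S(S(S(S(S(add(Z, Z)))))))))
  [14] S^8(Z)

Answer: SAME — A ⇓ S^8(Z), B ⇓ S^8(Z)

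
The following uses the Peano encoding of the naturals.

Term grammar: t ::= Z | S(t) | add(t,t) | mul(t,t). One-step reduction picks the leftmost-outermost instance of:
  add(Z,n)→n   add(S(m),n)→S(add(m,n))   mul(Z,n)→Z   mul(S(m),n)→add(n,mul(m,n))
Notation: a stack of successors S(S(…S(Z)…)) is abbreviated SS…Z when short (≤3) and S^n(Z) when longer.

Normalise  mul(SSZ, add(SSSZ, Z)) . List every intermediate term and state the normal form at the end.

Answer: normal form = S^6(Z)  (in 19 steps)

Working:
  start: mul(SSZ, add(SSSZ, Z))
  step 1: add(add(SSSZ, Z), mul(SZ, add(SSSZ, Z)))
  step 2: add(S(add(SSZ, Z)), mul(SZ, add(SSSZ, Z)))
  step 3: S(add(add(SSZ, Z), mul(SZ, add(SSSZ, Z))))
  step 4: S(add(S(add(SZ, Z)), mul(SZ, add(SSSZ, Z))))
  step 5: S(S(add(add(SZ, Z), mul(SZ, add(SSSZ, Z)))))
  step 6: S(S(add(S(add(Z, Z)), mul(SZ, add(SSSZ, Z)))))
  step 7: S(S(S(add(add(Z, Z), mul(SZ, add(SSSZ, Z))))))
  step 8: S(S(S(add(Z, mul(SZ, add(SSSZ, Z))))))
  step 9: S(S(S(mul(SZ, add(SSSZ, Z)))))
  step 10: S(S(S(add(add(SSSZ, Z), mul(Z, add(SSSZ, Z))))))
  step 11: S(S(S(add(S(add(SSZ, Z)), mul(Z, add(SSSZ, Z))))))
  step 12: S(S(S(S(add(add(SSZ, Z), mul(Z, add(SSSZ, Z)))))))
  step 13: S(S(S(S(add(S(add(SZ, Z)), mul(Z, add(SSSZ, Z)))))))
  step 14: S(S(S(S(S(add(add(SZ, Z), mul(Z, add(SSSZ, Z))))))))
  step 15: S(S(S(S(S(add(S(add(Z, Z)), mul(Z, add(SSSZ, Z))))))))
  step 16: S(S(S(S(S(S(add(add(Z, Z), mul(Z, add(SSSZ, Z)))))))))
  step 17: S(S(S(S(S(S(add(Z, mul(Z, add(SSSZ, Z)))))))))
  step 18: S(S(S(S(S(S(mul(Z, add(SSSZ, Z))))))))
  step 19: S^6(Z)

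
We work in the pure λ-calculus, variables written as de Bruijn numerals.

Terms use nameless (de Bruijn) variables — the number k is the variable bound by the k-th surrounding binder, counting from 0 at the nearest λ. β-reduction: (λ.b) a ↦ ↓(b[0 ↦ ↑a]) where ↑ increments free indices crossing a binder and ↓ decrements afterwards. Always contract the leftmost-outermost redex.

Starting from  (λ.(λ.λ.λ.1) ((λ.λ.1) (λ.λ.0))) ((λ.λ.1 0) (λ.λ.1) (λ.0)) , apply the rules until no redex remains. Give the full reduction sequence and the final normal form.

Answer: normal form = λ.λ.1  (in 2 steps)

Working:
  start: (λ.(λ.λ.λ.1) ((λ.λ.1) (λ.λ.0))) ((λ.λ.1 0) (λ.λ.1) (λ.0))
  →1  (λ.λ.λ.1) ((λ.λ.1) (λ.λ.0))
  →2  λ.λ.1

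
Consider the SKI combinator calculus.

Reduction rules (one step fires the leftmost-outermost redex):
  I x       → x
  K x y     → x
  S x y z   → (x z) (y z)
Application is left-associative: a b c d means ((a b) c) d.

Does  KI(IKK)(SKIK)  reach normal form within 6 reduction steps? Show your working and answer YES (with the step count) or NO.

  start: KI(IKK)(SKIK)
  [1] I(SKIK)
  [2] SKIK
  [3] KK(IK)
  [4] K

Answer: YES — reaches normal form K in 4 ≤ 6 steps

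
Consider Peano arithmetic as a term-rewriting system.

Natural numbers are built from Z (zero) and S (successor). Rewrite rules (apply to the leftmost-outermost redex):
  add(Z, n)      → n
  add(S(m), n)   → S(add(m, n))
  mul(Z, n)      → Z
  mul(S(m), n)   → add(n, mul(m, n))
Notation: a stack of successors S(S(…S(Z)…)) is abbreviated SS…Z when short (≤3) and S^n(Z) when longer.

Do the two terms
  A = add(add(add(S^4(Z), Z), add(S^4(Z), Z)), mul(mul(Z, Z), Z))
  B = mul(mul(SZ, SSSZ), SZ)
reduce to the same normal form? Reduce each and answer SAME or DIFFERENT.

Term A:
  start: add(add(add(S^4(Z), Z), add(S^4(Z), Z)), mul(mul(Z, Z), Z))
  →1  add(add(S(add(SSSZ, Z)), add(S^4(Z), Z)), mul(mul(Z, Z), Z))
  →2  add(S(add(add(SSSZ, Z), add(S^4(Z), Z))), mul(mul(Z, Z), Z))
  →3  S(add(add(add(SSSZ, Z), add(S^4(Z), Z)), mul(mul(Z, Z), Z)))
  →4  S(add(add(S(add(SSZ, Z)), add(S^4(Z), Z)), mul(mul(Z, Z), Z)))
  →5  S(add(S(add(add(SSZ, Z), add(S^4(Z), Z))), mul(mul(Z, Z), Z)))
  →6  S(S(add(add(add(SSZ, Z), add(S^4(Z), Z)), mul(mul(Z, Z), Z))))
  →7  S(S(add(add(S(add(SZ, Z)), add(S^4(Z), Z)), mul(mul(Z, Z), Z))))
  →8  S(S(add(S(add(add(SZ, Z), add(S^4(Z), Z))), mul(mul(Z, Z), Z))))
  →9  S(S(S(add(add(add(SZ, Z), add(S^4(Z), Z)), mul(mul(Z, Z), Z)))))
  →10  S(S(S(add(add(S(add(Z, Z)), add(S^4(Z), Z)), mul(mul(Z, Z), Z)))))
  →11  S(S(S(add(S(add(add(Z, Z), add(S^4(Z), Z))), mul(mul(Z, Z), Z)))))
  →12  S(S(S(S(add(add(add(Z, Z), add(S^4(Z), Z)), mul(mul(Z, Z), Z))))))
  →13  S(S(S(S(add(add(Z, add(S^4(Z), Z)), mul(mul(Z, Z), Z))))))
  →14  S(S(S(S(add(add(S^4(Z), Z), mul(mul(Z, Z), Z))))))
  →15  S(S(S(S(add(S(add(SSSZ, Z)), mul(mul(Z, Z), Z))))))
  →16  S(S(S(S(S(add(add(SSSZ, Z), mul(mul(Z, Z), Z)))))))
  →17  S(S(S(S(S(add(S(add(SSZ, Z)), mul(mul(Z, Z), Z)))))))
  →18  S(S(S(S(S(S(add(add(SSZ, Z), mul(mul(Z, Z), Z))))))))
  →19  S(S(S(S(S(S(add(S(add(SZ, Z)), mul(mul(Z, Z), Z))))))))
  →20  S(S(S(S(S(S(S(add(add(SZ, Z), mul(mul(Z, Z), Z)))))))))
  →21  S(S(S(S(S(S(S(add(S(add(Z, Z)), mul(mul(Z, Z), Z)))))))))
  →22  S(S(S(S(S(S(S(S(add(add(Z, Z), mul(mul(Z, Z), Z))))))))))
  →23  S(S(S(S(S(S(S(S(add(Z, mul(mul(Z, Z), Z))))))))))
  →24  S(S(S(S(S(S(S(S(mul(mul(Z, Z), Z)))))))))
  →25  S(S(S(S(S(S(S(S(mul(Z, Z)))))))))
  →26  S^8(Z)

Term B:
  start: mul(mul(SZ, SSSZ), SZ)
  →1  mul(add(SSSZ, mul(Z, SSSZ)), SZ)
  →2  mul(S(add(SSZ, mul(Z, SSSZ))), SZ)
  →3  add(SZ, mul(add(SSZ, mul(Z, SSSZ)), SZ))
  →4  S(add(Z, mul(add(SSZ, mul(Z, SSSZ)), SZ)))
  →5  S(mul(add(SSZ, mul(Z, SSSZ)), SZ))
  →6  S(mul(S(add(SZ, mul(Z, SSSZ))), SZ))
  →7  S(add(SZ, mul(add(SZ, mul(Z, SSSZ)), SZ)))
  →8  S(S(add(Z, mul(add(SZ, mul(Z, SSSZ)), SZ))))
  →9  S(S(mul(add(SZ, mul(Z, SSSZ)), SZ)))
  →10  S(S(mul(S(add(Z, mul(Z, SSSZ))), SZ)))
  →11  S(S(add(SZ, mul(add(Z, mul(Z, SSSZ)), SZ))))
  →12  S(S(S(add(Z, mul(add(Z, mul(Z, SSSZ)), SZ)))))
  →13  S(S(S(mul(add(Z, mul(Z, SSSZ)), SZ))))
  →14  S(S(S(mul(mul(Z, SSSZ), SZ))))
  →15  S(S(S(mul(Z, SZ))))
  →16  SSSZ

Answer: DIFFERENT — A ⇓ S^8(Z), B ⇓ SSSZ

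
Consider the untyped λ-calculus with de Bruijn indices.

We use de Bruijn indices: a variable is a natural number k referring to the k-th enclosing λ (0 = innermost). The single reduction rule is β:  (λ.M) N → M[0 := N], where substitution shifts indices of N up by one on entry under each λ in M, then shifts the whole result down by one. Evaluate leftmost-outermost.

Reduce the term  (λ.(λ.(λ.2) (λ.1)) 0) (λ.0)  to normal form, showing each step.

Answer: normal form = λ.0  (in 3 steps)

Working:
  start: (λ.(λ.(λ.2) (λ.1)) 0) (λ.0)
  [1] (λ.(λ.λ.0) (λ.1)) (λ.0)
  [2] (λ.λ.0) (λ.λ.0)
  [3] λ.0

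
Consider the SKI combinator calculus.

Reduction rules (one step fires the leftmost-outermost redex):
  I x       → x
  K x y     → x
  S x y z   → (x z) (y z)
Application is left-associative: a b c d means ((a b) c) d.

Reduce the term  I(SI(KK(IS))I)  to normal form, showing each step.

Answer: normal form = KI  (in 5 steps)

Reduction:
  start: I(SI(KK(IS))I)
  →1  SI(KK(IS))I
  →2  II(KK(IS)I)
  →3  I(KK(IS)I)
  →4  KK(IS)I
  →5  KI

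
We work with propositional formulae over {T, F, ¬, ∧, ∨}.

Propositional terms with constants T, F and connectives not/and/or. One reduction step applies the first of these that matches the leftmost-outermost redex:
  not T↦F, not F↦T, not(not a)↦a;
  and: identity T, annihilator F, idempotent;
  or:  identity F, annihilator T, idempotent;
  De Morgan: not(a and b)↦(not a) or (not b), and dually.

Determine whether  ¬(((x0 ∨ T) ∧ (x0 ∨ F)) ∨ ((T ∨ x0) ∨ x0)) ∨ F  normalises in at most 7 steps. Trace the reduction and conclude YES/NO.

Answer: NO — after 7 steps the term is ¬(x0 ∨ F) ∧ ¬((T ∨ x0) ∨ x0), not yet normal

Working:
  start: ¬(((x0 ∨ T) ∧ (x0 ∨ F)) ∨ ((T ∨ x0) ∨ x0)) ∨ F
  →1  ¬(((x0 ∨ T) ∧ (x0 ∨ F)) ∨ ((T ∨ x0) ∨ x0))
  →2  ¬((x0 ∨ T) ∧ (x0 ∨ F)) ∧ ¬((T ∨ x0) ∨ x0)
  →3  (¬(x0 ∨ T) ∨ ¬(x0 ∨ F)) ∧ ¬((T ∨ x0) ∨ x0)
  →4  ((¬x0 ∧ ¬T) ∨ ¬(x0 ∨ F)) ∧ ¬((T ∨ x0) ∨ x0)
  →5  ((¬x0 ∧ F) ∨ ¬(x0 ∨ F)) ∧ ¬((T ∨ x0) ∨ x0)
  →6  (F ∨ ¬(x0 ∨ F)) ∧ ¬((T ∨ x0) ∨ x0)
  →7  ¬(x0 ∨ F) ∧ ¬((T ∨ x0) ∨ x0)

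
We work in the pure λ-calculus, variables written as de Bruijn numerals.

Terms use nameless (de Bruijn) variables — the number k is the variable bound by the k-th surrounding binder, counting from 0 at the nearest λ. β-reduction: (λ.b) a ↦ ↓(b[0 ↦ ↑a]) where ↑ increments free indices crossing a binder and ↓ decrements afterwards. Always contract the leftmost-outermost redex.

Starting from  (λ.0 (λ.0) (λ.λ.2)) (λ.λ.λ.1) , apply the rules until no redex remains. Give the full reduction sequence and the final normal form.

  start: (λ.0 (λ.0) (λ.λ.2)) (λ.λ.λ.1)
  →1  (λ.λ.λ.1) (λ.0) (λ.λ.λ.λ.λ.1)
  →2  (λ.λ.1) (λ.λ.λ.λ.λ.1)
  →3  λ.λ.λ.λ.λ.λ.1

Answer: normal form = λ.λ.λ.λ.λ.λ.1  (in 3 steps)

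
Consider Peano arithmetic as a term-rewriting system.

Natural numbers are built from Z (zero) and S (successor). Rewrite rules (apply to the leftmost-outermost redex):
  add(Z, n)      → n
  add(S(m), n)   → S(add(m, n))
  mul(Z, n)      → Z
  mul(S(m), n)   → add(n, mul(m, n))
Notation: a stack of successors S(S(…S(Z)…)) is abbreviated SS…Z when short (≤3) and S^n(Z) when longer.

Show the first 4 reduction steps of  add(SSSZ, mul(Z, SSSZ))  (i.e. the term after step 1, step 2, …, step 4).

Answer: after 4 steps: S(S(S(mul(Z, SSSZ))))

Working:
  start: add(SSSZ, mul(Z, SSSZ))
  →1  S(add(SSZ, mul(Z, SSSZ)))
  →2  S(S(add(SZ, mul(Z, SSSZ))))
  →3  S(S(S(add(Z, mul(Z, SSSZ)))))
  →4  S(S(S(mul(Z, SSSZ))))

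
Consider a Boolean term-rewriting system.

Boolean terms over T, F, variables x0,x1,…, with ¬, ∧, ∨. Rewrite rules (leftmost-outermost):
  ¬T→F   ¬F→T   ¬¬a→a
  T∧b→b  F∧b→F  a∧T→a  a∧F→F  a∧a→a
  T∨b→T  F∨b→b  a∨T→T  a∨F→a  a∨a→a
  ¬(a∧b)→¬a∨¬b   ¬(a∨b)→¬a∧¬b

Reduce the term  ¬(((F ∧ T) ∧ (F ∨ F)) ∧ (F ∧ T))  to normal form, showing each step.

Answer: normal form = T  (in 7 steps)

Reduction:
  start: ¬(((F ∧ T) ∧ (F ∨ F)) ∧ (F ∧ T))
  [1] ¬((F ∧ T) ∧ (F ∨ F)) ∨ ¬(F ∧ T)
  [2] (¬(F ∧ T) ∨ ¬(F ∨ F)) ∨ ¬(F ∧ T)
  [3] ((¬F ∨ ¬T) ∨ ¬(F ∨ F)) ∨ ¬(F ∧ T)
  [4] ((T ∨ ¬T) ∨ ¬(F ∨ F)) ∨ ¬(F ∧ T)
  [5] (T ∨ ¬(F ∨ F)) ∨ ¬(F ∧ T)
  [6] T ∨ ¬(F ∧ T)
  [7] T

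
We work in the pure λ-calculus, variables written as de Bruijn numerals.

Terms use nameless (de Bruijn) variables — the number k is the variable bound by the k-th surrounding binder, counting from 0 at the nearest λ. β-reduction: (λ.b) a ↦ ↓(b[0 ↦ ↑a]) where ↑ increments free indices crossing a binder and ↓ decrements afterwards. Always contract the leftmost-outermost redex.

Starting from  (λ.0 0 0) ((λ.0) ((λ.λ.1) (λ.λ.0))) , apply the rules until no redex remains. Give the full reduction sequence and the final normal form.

  start: (λ.0 0 0) ((λ.0) ((λ.λ.1) (λ.λ.0)))
  step 1: (λ.0) ((λ.λ.1) (λ.λ.0)) ((λ.0) ((λ.λ.1) (λ.λ.0))) ((λ.0) ((λ.λ.1) (λ.λ.0)))
  step 2: (λ.λ.1) (λ.λ.0) ((λ.0) ((λ.λ.1) (λ.λ.0))) ((λ.0) ((λ.λ.1) (λ.λ.0)))
  step 3: (λ.λ.λ.0) ((λ.0) ((λ.λ.1) (λ.λ.0))) ((λ.0) ((λ.λ.1) (λ.λ.0)))
  step 4: (λ.λ.0) ((λ.0) ((λ.λ.1) (λ.λ.0)))
  step 5: λ.0

Answer: normal form = λ.0  (in 5 steps)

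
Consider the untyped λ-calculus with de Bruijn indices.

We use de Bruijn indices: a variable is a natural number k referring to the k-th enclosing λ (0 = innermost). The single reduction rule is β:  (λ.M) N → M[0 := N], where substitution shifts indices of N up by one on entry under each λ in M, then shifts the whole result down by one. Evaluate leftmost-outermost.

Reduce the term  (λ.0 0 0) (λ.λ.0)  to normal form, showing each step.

Answer: normal form = λ.λ.0  (in 3 steps)

Reduction:
  start: (λ.0 0 0) (λ.λ.0)
  step 1: (λ.λ.0) (λ.λ.0) (λ.λ.0)
  step 2: (λ.0) (λ.λ.0)
  step 3: λ.λ.0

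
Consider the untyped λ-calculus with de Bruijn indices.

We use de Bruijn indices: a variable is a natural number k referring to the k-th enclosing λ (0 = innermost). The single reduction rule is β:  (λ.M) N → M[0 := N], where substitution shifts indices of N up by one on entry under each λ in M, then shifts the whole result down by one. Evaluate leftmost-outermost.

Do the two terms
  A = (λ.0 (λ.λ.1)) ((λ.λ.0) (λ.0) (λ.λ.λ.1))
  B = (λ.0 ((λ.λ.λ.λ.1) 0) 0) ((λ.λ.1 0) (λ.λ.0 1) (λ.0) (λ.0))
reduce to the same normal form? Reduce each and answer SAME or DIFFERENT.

Term A:
  start: (λ.0 (λ.λ.1)) ((λ.λ.0) (λ.0) (λ.λ.λ.1))
  →1  (λ.λ.0) (λ.0) (λ.λ.λ.1) (λ.λ.1)
  →2  (λ.0) (λ.λ.λ.1) (λ.λ.1)
  →3  (λ.λ.λ.1) (λ.λ.1)
  →4  λ.λ.1

Term B:
  start: (λ.0 ((λ.λ.λ.λ.1) 0) 0) ((λ.λ.1 0) (λ.λ.0 1) (λ.0) (λ.0))
  →1  (λ.λ.1 0) (λ.λ.0 1) (λ.0) (λ.0) ((λ.λ.λ.λ.1) ((λ.λ.1 0) (λ.λ.0 1) (λ.0) (λ.0))) ((λ.λ.1 0) (λ.λ.0 1) (λ.0) (λ.0))
  →2  (λ.(λ.λ.0 1) 0) (λ.0) (λ.0) ((λ.λ.λ.λ.1) ((λ.λ.1 0) (λ.λ.0 1) (λ.0) (λ.0))) ((λ.λ.1 0) (λ.λ.0 1) (λ.0) (λ.0))
  →3  (λ.λ.0 1) (λ.0) (λ.0) ((λ.λ.λ.λ.1) ((λ.λ.1 0) (λ.λ.0 1) (λ.0) (λ.0))) ((λ.λ.1 0) (λ.λ.0 1) (λ.0) (λ.0))
  →4  (λ.0 (λ.0)) (λ.0) ((λ.λ.λ.λ.1) ((λ.λ.1 0) (λ.λ.0 1) (λ.0) (λ.0))) ((λ.λ.1 0) (λ.λ.0 1) (λ.0) (λ.0))
  →5  (λ.0) (λ.0) ((λ.λ.λ.λ.1) ((λ.λ.1 0) (λ.λ.0 1) (λ.0) (λ.0))) ((λ.λ.1 0) (λ.λ.0 1) (λ.0) (λ.0))
  →6  (λ.0) ((λ.λ.λ.λ.1) ((λ.λ.1 0) (λ.λ.0 1) (λ.0) (λ.0))) ((λ.λ.1 0) (λ.λ.0 1) (λ.0) (λ.0))
  →7  (λ.λ.λ.λ.1) ((λ.λ.1 0) (λ.λ.0 1) (λ.0) (λ.0)) ((λ.λ.1 0) (λ.λ.0 1) (λ.0) (λ.0))
  →8  (λ.λ.λ.1) ((λ.λ.1 0) (λ.λ.0 1) (λ.0) (λ.0))
  →9  λ.λ.1

Answer: SAME — A ⇓ λ.λ.1, B ⇓ λ.λ.1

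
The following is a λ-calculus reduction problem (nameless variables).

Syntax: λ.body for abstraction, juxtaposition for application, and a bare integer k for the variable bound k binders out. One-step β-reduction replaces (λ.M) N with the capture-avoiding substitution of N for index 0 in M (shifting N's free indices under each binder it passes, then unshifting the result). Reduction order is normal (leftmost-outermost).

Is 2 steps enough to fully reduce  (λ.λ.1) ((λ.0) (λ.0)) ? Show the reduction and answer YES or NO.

  start: (λ.λ.1) ((λ.0) (λ.0))
  [1] λ.(λ.0) (λ.0)
  [2] λ.λ.0

Answer: YES — reaches normal form λ.λ.0 in 2 ≤ 2 steps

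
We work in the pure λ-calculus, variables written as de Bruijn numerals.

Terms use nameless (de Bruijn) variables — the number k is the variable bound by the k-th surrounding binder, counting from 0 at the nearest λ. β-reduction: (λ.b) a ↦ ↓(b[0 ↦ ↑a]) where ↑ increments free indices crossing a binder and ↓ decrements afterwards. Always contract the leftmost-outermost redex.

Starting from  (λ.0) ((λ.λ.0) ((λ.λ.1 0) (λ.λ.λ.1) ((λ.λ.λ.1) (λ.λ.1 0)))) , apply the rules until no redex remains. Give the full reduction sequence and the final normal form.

Answer: normal form = λ.0  (in 2 steps)

Reduction:
  start: (λ.0) ((λ.λ.0) ((λ.λ.1 0) (λ.λ.λ.1) ((λ.λ.λ.1) (λ.λ.1 0))))
  [1] (λ.λ.0) ((λ.λ.1 0) (λ.λ.λ.1) ((λ.λ.λ.1) (λ.λ.1 0)))
  [2] λ.0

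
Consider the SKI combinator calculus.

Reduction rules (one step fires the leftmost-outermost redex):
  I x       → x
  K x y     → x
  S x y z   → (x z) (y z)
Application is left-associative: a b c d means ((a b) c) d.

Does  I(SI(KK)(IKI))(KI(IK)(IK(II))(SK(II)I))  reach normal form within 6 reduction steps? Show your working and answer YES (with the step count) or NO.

Answer: NO — after 6 steps the term is KI(IK)(IK(II))(SK(II)I), not yet normal

Reduction:
  start: I(SI(KK)(IKI))(KI(IK)(IK(II))(SK(II)I))
  →1  SI(KK)(IKI)(KI(IK)(IK(II))(SK(II)I))
  →2  I(IKI)(KK(IKI))(KI(IK)(IK(II))(SK(II)I))
  →3  IKI(KK(IKI))(KI(IK)(IK(II))(SK(II)I))
  →4  KI(KK(IKI))(KI(IK)(IK(II))(SK(II)I))
  →5  I(KI(IK)(IK(II))(SK(II)I))
  →6  KI(IK)(IK(II))(SK(II)I)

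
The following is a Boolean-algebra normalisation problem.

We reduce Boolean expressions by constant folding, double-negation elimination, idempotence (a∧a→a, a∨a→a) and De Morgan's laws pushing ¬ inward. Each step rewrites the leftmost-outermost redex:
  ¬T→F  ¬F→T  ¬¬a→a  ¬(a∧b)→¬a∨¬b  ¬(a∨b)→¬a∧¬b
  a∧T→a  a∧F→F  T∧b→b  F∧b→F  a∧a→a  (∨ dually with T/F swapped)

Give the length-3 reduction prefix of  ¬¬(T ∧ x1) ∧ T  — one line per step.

  start: ¬¬(T ∧ x1) ∧ T
  step 1: ¬¬(T ∧ x1)
  step 2: T ∧ x1
  step 3: x1

Answer: after 3 steps: x1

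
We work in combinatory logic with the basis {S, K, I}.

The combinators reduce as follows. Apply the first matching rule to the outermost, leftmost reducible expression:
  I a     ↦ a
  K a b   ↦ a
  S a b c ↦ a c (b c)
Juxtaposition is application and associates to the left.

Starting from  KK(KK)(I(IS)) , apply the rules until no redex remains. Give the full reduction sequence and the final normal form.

  start: KK(KK)(I(IS))
  [1] K(I(IS))
  [2] K(IS)
  [3] KS

Answer: normal form = KS  (in 3 steps)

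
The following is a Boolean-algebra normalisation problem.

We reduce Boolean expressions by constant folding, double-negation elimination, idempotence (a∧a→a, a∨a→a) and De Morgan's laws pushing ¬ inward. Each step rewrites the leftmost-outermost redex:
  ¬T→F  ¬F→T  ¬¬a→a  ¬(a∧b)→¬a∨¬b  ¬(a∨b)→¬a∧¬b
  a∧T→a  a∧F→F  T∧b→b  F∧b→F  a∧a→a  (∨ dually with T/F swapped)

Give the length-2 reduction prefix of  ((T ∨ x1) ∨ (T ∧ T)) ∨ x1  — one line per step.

Answer: after 2 steps: T ∨ x1

Reduction:
  start: ((T ∨ x1) ∨ (T ∧ T)) ∨ x1
  →1  (T ∨ (T ∧ T)) ∨ x1
  →2  T ∨ x1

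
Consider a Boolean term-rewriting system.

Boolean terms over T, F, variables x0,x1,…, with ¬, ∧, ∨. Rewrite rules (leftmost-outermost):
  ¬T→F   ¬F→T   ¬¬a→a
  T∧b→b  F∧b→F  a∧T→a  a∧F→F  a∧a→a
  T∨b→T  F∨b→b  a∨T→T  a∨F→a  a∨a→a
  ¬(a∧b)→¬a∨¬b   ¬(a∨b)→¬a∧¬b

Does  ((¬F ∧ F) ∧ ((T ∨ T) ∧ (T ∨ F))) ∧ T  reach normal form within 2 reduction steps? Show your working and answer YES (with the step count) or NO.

  start: ((¬F ∧ F) ∧ ((T ∨ T) ∧ (T ∨ F))) ∧ T
  [1] (¬F ∧ F) ∧ ((T ∨ T) ∧ (T ∨ F))
  [2] F ∧ ((T ∨ T) ∧ (T ∨ F))

Answer: NO — after 2 steps the term is F ∧ ((T ∨ T) ∧ (T ∨ F)), not yet normal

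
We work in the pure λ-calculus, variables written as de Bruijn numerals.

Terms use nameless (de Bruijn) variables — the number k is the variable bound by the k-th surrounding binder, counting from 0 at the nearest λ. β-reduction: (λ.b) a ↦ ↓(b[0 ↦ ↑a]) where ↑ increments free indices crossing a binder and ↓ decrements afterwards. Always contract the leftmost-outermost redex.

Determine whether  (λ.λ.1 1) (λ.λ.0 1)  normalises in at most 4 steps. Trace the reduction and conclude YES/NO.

Answer: YES — reaches normal form λ.λ.0 (λ.λ.0 1) in 2 ≤ 4 steps

Working:
  start: (λ.λ.1 1) (λ.λ.0 1)
  step 1: λ.(λ.λ.0 1) (λ.λ.0 1)
  step 2: λ.λ.0 (λ.λ.0 1)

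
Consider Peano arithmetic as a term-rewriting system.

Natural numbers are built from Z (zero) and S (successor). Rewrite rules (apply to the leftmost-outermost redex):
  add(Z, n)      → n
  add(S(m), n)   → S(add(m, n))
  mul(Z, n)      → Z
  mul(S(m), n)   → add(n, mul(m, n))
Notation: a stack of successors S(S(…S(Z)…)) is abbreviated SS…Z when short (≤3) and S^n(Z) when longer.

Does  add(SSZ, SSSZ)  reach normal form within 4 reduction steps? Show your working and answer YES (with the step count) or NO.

  start: add(SSZ, SSSZ)
  [1] S(add(SZ, SSSZ))
  [2] S(S(add(Z, SSSZ)))
  [3] S^5(Z)

Answer: YES — reaches normal form S^5(Z) in 3 ≤ 4 steps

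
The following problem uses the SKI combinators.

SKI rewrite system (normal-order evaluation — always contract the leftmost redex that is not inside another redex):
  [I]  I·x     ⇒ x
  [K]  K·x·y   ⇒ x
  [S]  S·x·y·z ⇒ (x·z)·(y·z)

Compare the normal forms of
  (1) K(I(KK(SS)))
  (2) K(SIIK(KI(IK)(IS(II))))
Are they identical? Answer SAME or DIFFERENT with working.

Answer: SAME — A ⇓ KK, B ⇓ KK

Derivation:
Term A:
  start: K(I(KK(SS)))
  step 1: K(KK(SS))
  step 2: KK

Term B:
  start: K(SIIK(KI(IK)(IS(II))))
  step 1: K(IK(IK)(KI(IK)(IS(II))))
  step 2: K(K(IK)(KI(IK)(IS(II))))
  step 3: K(IK)
  step 4: KK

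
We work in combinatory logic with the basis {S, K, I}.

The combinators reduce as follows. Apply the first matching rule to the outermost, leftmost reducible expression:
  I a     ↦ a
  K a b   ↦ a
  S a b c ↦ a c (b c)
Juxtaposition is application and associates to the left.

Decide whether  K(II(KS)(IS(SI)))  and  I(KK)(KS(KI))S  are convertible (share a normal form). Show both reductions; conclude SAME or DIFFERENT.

Answer: SAME — A ⇓ KS, B ⇓ KS

Derivation:
Term A:
  start: K(II(KS)(IS(SI)))
  step 1: K(I(KS)(IS(SI)))
  step 2: K(KS(IS(SI)))
  step 3: KS

Term B:
  start: I(KK)(KS(KI))S
  step 1: KK(KS(KI))S
  step 2: KS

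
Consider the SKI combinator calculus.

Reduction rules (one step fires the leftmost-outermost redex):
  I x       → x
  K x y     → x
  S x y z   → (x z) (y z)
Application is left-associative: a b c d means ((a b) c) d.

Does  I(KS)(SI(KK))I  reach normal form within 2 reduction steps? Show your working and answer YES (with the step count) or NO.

Answer: YES — reaches normal form SI in 2 ≤ 2 steps

Reduction:
  start: I(KS)(SI(KK))I
  [1] KS(SI(KK))I
  [2] SI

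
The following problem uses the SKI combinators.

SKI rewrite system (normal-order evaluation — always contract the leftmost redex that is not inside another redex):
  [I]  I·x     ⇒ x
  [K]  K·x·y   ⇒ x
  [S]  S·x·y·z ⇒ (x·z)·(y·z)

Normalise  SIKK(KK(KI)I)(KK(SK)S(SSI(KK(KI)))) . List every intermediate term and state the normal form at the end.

  start: SIKK(KK(KI)I)(KK(SK)S(SSI(KK(KI))))
  [1] IK(KK)(KK(KI)I)(KK(SK)S(SSI(KK(KI))))
  [2] K(KK)(KK(KI)I)(KK(SK)S(SSI(KK(KI))))
  [3] KK(KK(SK)S(SSI(KK(KI))))
  [4] K

Answer: normal form = K  (in 4 steps)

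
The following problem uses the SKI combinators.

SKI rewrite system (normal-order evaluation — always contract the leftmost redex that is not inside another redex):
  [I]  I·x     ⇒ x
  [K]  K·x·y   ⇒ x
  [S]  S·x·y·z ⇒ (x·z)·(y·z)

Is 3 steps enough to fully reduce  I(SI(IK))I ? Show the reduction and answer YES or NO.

Answer: NO — after 3 steps the term is I(IKI), not yet normal

Working:
  start: I(SI(IK))I
  [1] SI(IK)I
  [2] II(IKI)
  [3] I(IKI)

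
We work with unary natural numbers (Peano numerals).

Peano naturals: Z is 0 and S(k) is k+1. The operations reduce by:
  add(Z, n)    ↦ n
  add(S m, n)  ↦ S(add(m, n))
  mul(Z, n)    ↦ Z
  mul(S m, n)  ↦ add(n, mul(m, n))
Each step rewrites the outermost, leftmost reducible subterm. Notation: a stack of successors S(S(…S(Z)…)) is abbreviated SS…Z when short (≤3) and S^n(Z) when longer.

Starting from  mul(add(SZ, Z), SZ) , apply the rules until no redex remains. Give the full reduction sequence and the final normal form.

Answer: normal form = SZ  (in 6 steps)

Reduction:
  start: mul(add(SZ, Z), SZ)
  step 1: mul(S(add(Z, Z)), SZ)
  step 2: add(SZ, mul(add(Z, Z), SZ))
  step 3: S(add(Z, mul(add(Z, Z), SZ)))
  step 4: S(mul(add(Z, Z), SZ))
  step 5: S(mul(Z, SZ))
  step 6: SZ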